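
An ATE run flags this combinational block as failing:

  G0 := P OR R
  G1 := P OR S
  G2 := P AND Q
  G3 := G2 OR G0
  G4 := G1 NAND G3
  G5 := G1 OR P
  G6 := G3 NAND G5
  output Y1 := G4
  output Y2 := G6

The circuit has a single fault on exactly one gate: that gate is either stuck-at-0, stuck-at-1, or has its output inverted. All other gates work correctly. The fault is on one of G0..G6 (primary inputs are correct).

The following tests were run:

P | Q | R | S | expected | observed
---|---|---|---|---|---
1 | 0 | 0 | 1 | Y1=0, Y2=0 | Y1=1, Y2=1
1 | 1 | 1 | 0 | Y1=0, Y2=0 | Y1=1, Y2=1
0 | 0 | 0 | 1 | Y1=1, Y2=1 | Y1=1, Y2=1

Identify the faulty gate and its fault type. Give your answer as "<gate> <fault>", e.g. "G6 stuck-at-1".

Fault-free values for test 1 (P=1, Q=0, R=0, S=1): G0=1, G1=1, G2=0, G3=1, G4=0, G5=1, G6=0, giving Y1=0, Y2=0. Observed Y1=1, Y2=1.
Test 1: faults giving observed Y1=1, Y2=1 are {G0 stuck-at-0, G0 inverted output, G3 stuck-at-0, G3 inverted output}.
Test 2 (P=1, Q=1, R=1, S=0): fault-free G0=1, G1=1, G2=1, G3=1, G4=0, G5=1, G6=0 → Y1=0, Y2=0; observed Y1=1, Y2=1. Eliminates G0 stuck-at-0, G0 inverted output.
Test 3 (P=0, Q=0, R=0, S=1): fault-free G0=0, G1=1, G2=0, G3=0, G4=1, G5=1, G6=1 → Y1=1, Y2=1; observed Y1=1, Y2=1. Eliminates G3 inverted output.
Only G3 stuck-at-0 is consistent with every test.

G3 stuck-at-0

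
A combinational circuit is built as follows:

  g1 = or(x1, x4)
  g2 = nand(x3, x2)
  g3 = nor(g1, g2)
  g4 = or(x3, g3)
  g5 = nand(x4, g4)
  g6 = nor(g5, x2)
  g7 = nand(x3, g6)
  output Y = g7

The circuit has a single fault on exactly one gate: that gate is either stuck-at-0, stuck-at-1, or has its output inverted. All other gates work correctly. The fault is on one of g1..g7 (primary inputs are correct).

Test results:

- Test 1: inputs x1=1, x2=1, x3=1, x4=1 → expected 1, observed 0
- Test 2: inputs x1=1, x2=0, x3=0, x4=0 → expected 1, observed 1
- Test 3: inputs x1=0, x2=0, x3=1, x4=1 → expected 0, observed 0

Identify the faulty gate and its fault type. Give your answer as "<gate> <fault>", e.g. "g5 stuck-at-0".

Fault-free values for test 1 (x1=1, x2=1, x3=1, x4=1): g1=1, g2=0, g3=0, g4=1, g5=0, g6=0, g7=1, giving Y=1. Observed 0.
Test 1: faults giving observed 0 are {g6 stuck-at-1, g6 inverted output, g7 stuck-at-0, g7 inverted output}.
Test 2 (x1=1, x2=0, x3=0, x4=0): fault-free g1=1, g2=1, g3=0, g4=0, g5=1, g6=0, g7=1 → 1; observed 1. Eliminates g7 stuck-at-0, g7 inverted output.
Test 3 (x1=0, x2=0, x3=1, x4=1): fault-free g1=1, g2=1, g3=0, g4=1, g5=0, g6=1, g7=0 → 0; observed 0. Eliminates g6 inverted output.
Only g6 stuck-at-1 is consistent with every test.

g6 stuck-at-1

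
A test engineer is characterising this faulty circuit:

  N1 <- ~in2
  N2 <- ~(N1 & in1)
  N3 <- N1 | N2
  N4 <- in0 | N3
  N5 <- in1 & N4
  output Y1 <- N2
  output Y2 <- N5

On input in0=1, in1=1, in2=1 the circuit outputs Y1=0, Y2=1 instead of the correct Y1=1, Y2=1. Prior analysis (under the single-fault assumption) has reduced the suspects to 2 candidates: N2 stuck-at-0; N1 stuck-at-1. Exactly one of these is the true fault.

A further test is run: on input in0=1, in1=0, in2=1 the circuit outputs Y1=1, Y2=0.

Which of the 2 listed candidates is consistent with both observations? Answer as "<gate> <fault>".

N1 stuck-at-1

Evaluate each candidate on input in0=1, in1=0, in2=1:
  N2 stuck-at-0: N1=0, N2=0 [stuck-at-0], N3=0, N4=1, N5=0 → Y1=0, Y2=0 — eliminated
  N1 stuck-at-1: N1=1 [stuck-at-1], N2=1, N3=1, N4=1, N5=0 → Y1=1, Y2=0 — matches
Only N1 stuck-at-1 reproduces the observed Y1=1, Y2=0.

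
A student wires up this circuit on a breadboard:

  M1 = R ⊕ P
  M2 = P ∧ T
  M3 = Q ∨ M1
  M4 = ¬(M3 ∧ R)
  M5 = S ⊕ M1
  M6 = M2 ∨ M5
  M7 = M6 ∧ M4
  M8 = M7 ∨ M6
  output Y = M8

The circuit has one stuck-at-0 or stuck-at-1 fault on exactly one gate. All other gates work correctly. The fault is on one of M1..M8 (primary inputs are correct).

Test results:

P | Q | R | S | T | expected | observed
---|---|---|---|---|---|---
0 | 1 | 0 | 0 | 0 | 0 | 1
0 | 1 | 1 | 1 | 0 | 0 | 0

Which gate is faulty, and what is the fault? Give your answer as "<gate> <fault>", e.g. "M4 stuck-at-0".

M1 stuck-at-1

Fault-free values for test 1 (P=0, Q=1, R=0, S=0, T=0): M1=0, M2=0, M3=1, M4=1, M5=0, M6=0, M7=0, M8=0, giving Y=0. Observed 1.
Test 1: faults giving observed 1 are {M1 stuck-at-1, M2 stuck-at-1, M5 stuck-at-1, M6 stuck-at-1, M7 stuck-at-1, M8 stuck-at-1}.
Test 2 (P=0, Q=1, R=1, S=1, T=0): fault-free M1=1, M2=0, M3=1, M4=0, M5=0, M6=0, M7=0, M8=0 → 0; observed 0. Eliminates M2 stuck-at-1, M5 stuck-at-1, M6 stuck-at-1, M7 stuck-at-1, M8 stuck-at-1.
Only M1 stuck-at-1 is consistent with every test.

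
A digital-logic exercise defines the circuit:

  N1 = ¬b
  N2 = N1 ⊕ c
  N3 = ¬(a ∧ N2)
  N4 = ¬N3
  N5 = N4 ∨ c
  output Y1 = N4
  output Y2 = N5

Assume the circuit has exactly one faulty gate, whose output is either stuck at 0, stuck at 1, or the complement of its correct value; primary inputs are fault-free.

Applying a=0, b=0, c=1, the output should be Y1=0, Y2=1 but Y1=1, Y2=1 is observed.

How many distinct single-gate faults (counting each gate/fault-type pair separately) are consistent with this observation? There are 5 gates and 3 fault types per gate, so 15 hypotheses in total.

Fault-free: N1=1, N2=0, N3=1, N4=0, N5=1 → Y1=0, Y2=1. Observed Y1=1, Y2=1.
  N1: none of the 3 fault types match ✗
  N2: none of the 3 fault types match ✗
  N3: stuck-at-0, inverted output ✓; others ✗
  N4: stuck-at-1, inverted output ✓; others ✗
  N5: none of the 3 fault types match ✗
Consistent faults: {N3 stuck-at-0, N3 inverted output, N4 stuck-at-1, N4 inverted output} — 4 in all.

4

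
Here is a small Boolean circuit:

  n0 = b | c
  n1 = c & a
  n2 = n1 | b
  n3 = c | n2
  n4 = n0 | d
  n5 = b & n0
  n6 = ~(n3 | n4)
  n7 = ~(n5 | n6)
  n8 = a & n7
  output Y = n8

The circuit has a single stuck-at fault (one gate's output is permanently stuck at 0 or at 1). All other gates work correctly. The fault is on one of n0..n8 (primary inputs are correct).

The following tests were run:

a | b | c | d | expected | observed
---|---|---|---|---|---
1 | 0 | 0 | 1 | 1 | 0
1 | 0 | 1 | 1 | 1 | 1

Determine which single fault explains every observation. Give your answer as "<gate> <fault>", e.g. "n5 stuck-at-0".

Fault-free values for test 1 (a=1, b=0, c=0, d=1): n0=0, n1=0, n2=0, n3=0, n4=1, n5=0, n6=0, n7=1, n8=1, giving Y=1. Observed 0.
Test 1: faults giving observed 0 are {n4 stuck-at-0, n5 stuck-at-1, n6 stuck-at-1, n7 stuck-at-0, n8 stuck-at-0}.
Test 2 (a=1, b=0, c=1, d=1): fault-free n0=1, n1=1, n2=1, n3=1, n4=1, n5=0, n6=0, n7=1, n8=1 → 1; observed 1. Eliminates n5 stuck-at-1, n6 stuck-at-1, n7 stuck-at-0, n8 stuck-at-0.
Only n4 stuck-at-0 is consistent with every test.

n4 stuck-at-0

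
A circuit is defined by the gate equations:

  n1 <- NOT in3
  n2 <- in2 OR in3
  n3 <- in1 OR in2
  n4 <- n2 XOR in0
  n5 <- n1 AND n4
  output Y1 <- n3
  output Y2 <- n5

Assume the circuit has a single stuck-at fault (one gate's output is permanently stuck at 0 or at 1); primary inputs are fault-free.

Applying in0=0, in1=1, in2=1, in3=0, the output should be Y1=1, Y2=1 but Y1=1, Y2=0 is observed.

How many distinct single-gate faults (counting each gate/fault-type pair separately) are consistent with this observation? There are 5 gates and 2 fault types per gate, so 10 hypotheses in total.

Fault-free: n1=1, n2=1, n3=1, n4=1, n5=1 → Y1=1, Y2=1. Observed Y1=1, Y2=0.
  n1 stuck-at-0: output Y1=1, Y2=0 ✓
  n1 stuck-at-1: output Y1=1, Y2=1 ✗
  n2 stuck-at-0: output Y1=1, Y2=0 ✓
  n2 stuck-at-1: output Y1=1, Y2=1 ✗
  n3 stuck-at-0: output Y1=0, Y2=1 ✗
  n3 stuck-at-1: output Y1=1, Y2=1 ✗
  n4 stuck-at-0: output Y1=1, Y2=0 ✓
  n4 stuck-at-1: output Y1=1, Y2=1 ✗
  n5 stuck-at-0: output Y1=1, Y2=0 ✓
  n5 stuck-at-1: output Y1=1, Y2=1 ✗
Consistent faults: {n1 stuck-at-0, n2 stuck-at-0, n4 stuck-at-0, n5 stuck-at-0} — 4 in all.

4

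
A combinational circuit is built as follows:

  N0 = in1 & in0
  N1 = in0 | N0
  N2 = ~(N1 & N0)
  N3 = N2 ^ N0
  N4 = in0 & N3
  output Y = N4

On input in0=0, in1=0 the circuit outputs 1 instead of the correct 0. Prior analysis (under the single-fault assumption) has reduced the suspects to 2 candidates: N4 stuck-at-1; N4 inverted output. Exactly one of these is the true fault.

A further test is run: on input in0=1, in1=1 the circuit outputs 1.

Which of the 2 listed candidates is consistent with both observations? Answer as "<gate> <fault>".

Evaluate each candidate on input in0=1, in1=1:
  N4 stuck-at-1: N0=1, N1=1, N2=0, N3=1, N4=1 [stuck-at-1] → 1 — matches
  N4 inverted output: N0=1, N1=1, N2=0, N3=1, N4=0 [inverted output] → 0 — eliminated
Only N4 stuck-at-1 reproduces the observed 1.

N4 stuck-at-1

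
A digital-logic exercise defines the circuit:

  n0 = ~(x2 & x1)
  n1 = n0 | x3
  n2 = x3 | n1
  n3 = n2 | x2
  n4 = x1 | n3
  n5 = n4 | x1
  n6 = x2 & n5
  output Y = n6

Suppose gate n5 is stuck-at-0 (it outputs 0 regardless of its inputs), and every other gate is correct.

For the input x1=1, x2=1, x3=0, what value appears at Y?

Propagate with n5 forced: n0=0, n1=0, n2=0, n3=1, n4=1, n5=0 [stuck-at-0], n6=0.
So Y = 0. (Without the fault it would be 1.)

0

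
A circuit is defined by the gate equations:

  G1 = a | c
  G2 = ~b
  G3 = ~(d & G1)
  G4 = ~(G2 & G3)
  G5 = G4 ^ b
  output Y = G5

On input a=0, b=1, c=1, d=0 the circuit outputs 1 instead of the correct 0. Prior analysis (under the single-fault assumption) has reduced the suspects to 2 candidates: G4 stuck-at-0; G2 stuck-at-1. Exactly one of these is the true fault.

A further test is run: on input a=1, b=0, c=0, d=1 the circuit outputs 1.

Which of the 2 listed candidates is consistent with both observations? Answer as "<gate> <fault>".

Evaluate each candidate on input a=1, b=0, c=0, d=1:
  G4 stuck-at-0: G1=1, G2=1, G3=0, G4=0 [stuck-at-0], G5=0 → 0 — eliminated
  G2 stuck-at-1: G1=1, G2=1 [stuck-at-1], G3=0, G4=1, G5=1 → 1 — matches
Only G2 stuck-at-1 reproduces the observed 1.

G2 stuck-at-1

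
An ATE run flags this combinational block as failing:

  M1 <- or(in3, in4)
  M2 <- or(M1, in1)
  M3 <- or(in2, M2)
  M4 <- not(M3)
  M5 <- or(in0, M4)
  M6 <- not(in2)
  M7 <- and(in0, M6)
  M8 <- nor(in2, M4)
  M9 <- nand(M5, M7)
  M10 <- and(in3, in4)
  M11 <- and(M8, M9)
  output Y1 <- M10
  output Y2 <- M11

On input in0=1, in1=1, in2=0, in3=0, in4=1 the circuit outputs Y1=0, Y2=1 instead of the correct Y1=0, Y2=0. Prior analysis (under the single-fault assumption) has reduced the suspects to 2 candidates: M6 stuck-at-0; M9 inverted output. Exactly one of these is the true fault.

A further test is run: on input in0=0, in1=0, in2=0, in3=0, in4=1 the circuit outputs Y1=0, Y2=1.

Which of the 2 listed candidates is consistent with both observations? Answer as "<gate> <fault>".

M6 stuck-at-0

Evaluate each candidate on input in0=0, in1=0, in2=0, in3=0, in4=1:
  M6 stuck-at-0: M1=1, M2=1, M3=1, M4=0, M5=0, M6=0 [stuck-at-0], M7=0, M8=1, M9=1, M10=0, M11=1 → Y1=0, Y2=1 — matches
  M9 inverted output: M1=1, M2=1, M3=1, M4=0, M5=0, M6=1, M7=0, M8=1, M9=0 [inverted output], M10=0, M11=0 → Y1=0, Y2=0 — eliminated
Only M6 stuck-at-0 reproduces the observed Y1=0, Y2=1.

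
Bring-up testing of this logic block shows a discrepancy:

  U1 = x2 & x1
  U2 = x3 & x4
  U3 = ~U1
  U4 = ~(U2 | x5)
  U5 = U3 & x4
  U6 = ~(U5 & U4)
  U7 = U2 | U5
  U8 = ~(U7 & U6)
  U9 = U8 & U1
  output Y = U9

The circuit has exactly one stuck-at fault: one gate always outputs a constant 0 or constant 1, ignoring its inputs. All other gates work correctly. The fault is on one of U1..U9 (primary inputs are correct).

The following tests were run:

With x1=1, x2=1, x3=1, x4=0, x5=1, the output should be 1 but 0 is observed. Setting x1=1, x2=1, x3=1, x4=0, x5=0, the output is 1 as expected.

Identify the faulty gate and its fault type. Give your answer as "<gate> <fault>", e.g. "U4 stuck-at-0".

Fault-free values for test 1 (x1=1, x2=1, x3=1, x4=0, x5=1): U1=1, U2=0, U3=0, U4=0, U5=0, U6=1, U7=0, U8=1, U9=1, giving Y=1. Observed 0.
Test 1: faults giving observed 0 are {U1 stuck-at-0, U2 stuck-at-1, U5 stuck-at-1, U7 stuck-at-1, U8 stuck-at-0, U9 stuck-at-0}.
Test 2 (x1=1, x2=1, x3=1, x4=0, x5=0): fault-free U1=1, U2=0, U3=0, U4=1, U5=0, U6=1, U7=0, U8=1, U9=1 → 1; observed 1. Eliminates U1 stuck-at-0, U2 stuck-at-1, U7 stuck-at-1, U8 stuck-at-0, U9 stuck-at-0.
Only U5 stuck-at-1 is consistent with every test.

U5 stuck-at-1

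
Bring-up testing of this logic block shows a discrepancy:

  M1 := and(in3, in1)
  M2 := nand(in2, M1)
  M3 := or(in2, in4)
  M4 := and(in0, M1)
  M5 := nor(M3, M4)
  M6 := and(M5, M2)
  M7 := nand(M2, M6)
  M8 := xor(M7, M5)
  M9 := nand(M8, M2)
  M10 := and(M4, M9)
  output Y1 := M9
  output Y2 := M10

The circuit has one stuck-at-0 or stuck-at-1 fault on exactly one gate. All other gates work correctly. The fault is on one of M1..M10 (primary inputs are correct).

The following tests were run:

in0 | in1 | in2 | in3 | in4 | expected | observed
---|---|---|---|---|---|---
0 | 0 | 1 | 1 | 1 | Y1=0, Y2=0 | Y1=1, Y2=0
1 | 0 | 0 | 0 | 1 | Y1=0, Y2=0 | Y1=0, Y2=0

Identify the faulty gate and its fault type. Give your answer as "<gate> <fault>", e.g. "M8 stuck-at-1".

M1 stuck-at-1

Fault-free values for test 1 (in0=0, in1=0, in2=1, in3=1, in4=1): M1=0, M2=1, M3=1, M4=0, M5=0, M6=0, M7=1, M8=1, M9=0, M10=0, giving Y1=0, Y2=0. Observed Y1=1, Y2=0.
Test 1: faults giving observed Y1=1, Y2=0 are {M1 stuck-at-1, M2 stuck-at-0, M6 stuck-at-1, M7 stuck-at-0, M8 stuck-at-0, M9 stuck-at-1}.
Test 2 (in0=1, in1=0, in2=0, in3=0, in4=1): fault-free M1=0, M2=1, M3=1, M4=0, M5=0, M6=0, M7=1, M8=1, M9=0, M10=0 → Y1=0, Y2=0; observed Y1=0, Y2=0. Eliminates M2 stuck-at-0, M6 stuck-at-1, M7 stuck-at-0, M8 stuck-at-0, M9 stuck-at-1.
Only M1 stuck-at-1 is consistent with every test.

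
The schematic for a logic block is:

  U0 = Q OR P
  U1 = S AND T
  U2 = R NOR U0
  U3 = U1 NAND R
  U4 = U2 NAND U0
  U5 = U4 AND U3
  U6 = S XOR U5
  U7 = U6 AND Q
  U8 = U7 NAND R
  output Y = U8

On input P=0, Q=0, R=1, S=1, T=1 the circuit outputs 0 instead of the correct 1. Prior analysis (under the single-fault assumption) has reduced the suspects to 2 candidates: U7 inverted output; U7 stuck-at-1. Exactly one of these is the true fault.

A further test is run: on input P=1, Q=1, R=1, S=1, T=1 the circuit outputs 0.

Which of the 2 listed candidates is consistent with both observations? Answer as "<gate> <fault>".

U7 stuck-at-1

Evaluate each candidate on input P=1, Q=1, R=1, S=1, T=1:
  U7 inverted output: U0=1, U1=1, U2=0, U3=0, U4=1, U5=0, U6=1, U7=0 [inverted output], U8=1 → 1 — eliminated
  U7 stuck-at-1: U0=1, U1=1, U2=0, U3=0, U4=1, U5=0, U6=1, U7=1 [stuck-at-1], U8=0 → 0 — matches
Only U7 stuck-at-1 reproduces the observed 0.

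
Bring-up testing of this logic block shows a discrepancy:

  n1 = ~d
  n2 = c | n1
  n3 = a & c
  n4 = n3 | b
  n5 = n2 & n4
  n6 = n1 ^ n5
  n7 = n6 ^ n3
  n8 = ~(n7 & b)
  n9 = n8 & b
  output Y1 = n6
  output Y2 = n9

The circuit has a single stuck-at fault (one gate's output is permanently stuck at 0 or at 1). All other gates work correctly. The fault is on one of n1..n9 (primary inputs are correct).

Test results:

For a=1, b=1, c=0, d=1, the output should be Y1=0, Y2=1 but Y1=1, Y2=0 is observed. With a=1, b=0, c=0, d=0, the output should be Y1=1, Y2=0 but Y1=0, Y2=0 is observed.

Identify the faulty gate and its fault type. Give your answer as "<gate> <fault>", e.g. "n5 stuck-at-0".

n5 stuck-at-1

Fault-free values for test 1 (a=1, b=1, c=0, d=1): n1=0, n2=0, n3=0, n4=1, n5=0, n6=0, n7=0, n8=1, n9=1, giving Y1=0, Y2=1. Observed Y1=1, Y2=0.
Test 1: faults giving observed Y1=1, Y2=0 are {n2 stuck-at-1, n5 stuck-at-1, n6 stuck-at-1}.
Test 2 (a=1, b=0, c=0, d=0): fault-free n1=1, n2=1, n3=0, n4=0, n5=0, n6=1, n7=1, n8=1, n9=0 → Y1=1, Y2=0; observed Y1=0, Y2=0. Eliminates n2 stuck-at-1, n6 stuck-at-1.
Only n5 stuck-at-1 is consistent with every test.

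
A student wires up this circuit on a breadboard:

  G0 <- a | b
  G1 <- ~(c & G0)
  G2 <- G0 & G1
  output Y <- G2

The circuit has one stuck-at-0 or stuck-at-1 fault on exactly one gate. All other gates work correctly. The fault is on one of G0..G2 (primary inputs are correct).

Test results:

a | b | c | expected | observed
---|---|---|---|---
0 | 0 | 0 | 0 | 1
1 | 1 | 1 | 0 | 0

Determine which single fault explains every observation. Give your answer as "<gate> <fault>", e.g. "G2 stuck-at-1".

G0 stuck-at-1

Fault-free values for test 1 (a=0, b=0, c=0): G0=0, G1=1, G2=0, giving Y=0. Observed 1.
Test 1: faults giving observed 1 are {G0 stuck-at-1, G2 stuck-at-1}.
Test 2 (a=1, b=1, c=1): fault-free G0=1, G1=0, G2=0 → 0; observed 0. Eliminates G2 stuck-at-1.
Only G0 stuck-at-1 is consistent with every test.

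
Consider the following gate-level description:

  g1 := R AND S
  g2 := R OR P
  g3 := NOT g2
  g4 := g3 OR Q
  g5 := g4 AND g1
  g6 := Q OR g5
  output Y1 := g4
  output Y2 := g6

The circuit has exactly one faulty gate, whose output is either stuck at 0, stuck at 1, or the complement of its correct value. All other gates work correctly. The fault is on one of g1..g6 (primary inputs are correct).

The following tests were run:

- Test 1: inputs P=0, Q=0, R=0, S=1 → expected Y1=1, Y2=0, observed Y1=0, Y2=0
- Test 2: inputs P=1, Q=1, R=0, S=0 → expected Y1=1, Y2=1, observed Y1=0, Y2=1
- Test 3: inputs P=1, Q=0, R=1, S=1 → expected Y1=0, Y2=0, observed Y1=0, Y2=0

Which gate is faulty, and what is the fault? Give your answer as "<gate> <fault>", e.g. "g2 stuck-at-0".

g4 stuck-at-0

Fault-free values for test 1 (P=0, Q=0, R=0, S=1): g1=0, g2=0, g3=1, g4=1, g5=0, g6=0, giving Y1=1, Y2=0. Observed Y1=0, Y2=0.
Test 1: faults giving observed Y1=0, Y2=0 are {g2 stuck-at-1, g2 inverted output, g3 stuck-at-0, g3 inverted output, g4 stuck-at-0, g4 inverted output}.
Test 2 (P=1, Q=1, R=0, S=0): fault-free g1=0, g2=1, g3=0, g4=1, g5=0, g6=1 → Y1=1, Y2=1; observed Y1=0, Y2=1. Eliminates g2 stuck-at-1, g2 inverted output, g3 stuck-at-0, g3 inverted output.
Test 3 (P=1, Q=0, R=1, S=1): fault-free g1=1, g2=1, g3=0, g4=0, g5=0, g6=0 → Y1=0, Y2=0; observed Y1=0, Y2=0. Eliminates g4 inverted output.
Only g4 stuck-at-0 is consistent with every test.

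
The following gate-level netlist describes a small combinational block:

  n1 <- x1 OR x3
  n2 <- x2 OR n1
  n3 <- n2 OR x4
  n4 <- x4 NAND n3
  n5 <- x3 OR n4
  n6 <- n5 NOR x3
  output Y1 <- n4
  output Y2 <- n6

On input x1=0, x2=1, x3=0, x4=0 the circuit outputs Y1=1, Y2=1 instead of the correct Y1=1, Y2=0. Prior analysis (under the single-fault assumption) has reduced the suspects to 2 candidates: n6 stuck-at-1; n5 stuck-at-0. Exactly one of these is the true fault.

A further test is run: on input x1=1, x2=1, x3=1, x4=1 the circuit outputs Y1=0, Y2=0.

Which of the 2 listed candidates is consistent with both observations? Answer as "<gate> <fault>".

n5 stuck-at-0

Evaluate each candidate on input x1=1, x2=1, x3=1, x4=1:
  n6 stuck-at-1: n1=1, n2=1, n3=1, n4=0, n5=1, n6=1 [stuck-at-1] → Y1=0, Y2=1 — eliminated
  n5 stuck-at-0: n1=1, n2=1, n3=1, n4=0, n5=0 [stuck-at-0], n6=0 → Y1=0, Y2=0 — matches
Only n5 stuck-at-0 reproduces the observed Y1=0, Y2=0.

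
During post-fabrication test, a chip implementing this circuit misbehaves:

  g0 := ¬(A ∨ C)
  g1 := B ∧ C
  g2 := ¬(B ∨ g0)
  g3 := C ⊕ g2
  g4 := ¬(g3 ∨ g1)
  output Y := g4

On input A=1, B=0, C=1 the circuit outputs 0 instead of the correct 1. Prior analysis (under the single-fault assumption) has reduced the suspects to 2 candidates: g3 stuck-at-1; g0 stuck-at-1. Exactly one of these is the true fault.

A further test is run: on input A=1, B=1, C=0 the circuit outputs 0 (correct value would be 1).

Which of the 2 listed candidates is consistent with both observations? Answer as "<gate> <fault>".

g3 stuck-at-1

Evaluate each candidate on input A=1, B=1, C=0:
  g3 stuck-at-1: g0=0, g1=0, g2=0, g3=1 [stuck-at-1], g4=0 → 0 — matches
  g0 stuck-at-1: g0=1 [stuck-at-1], g1=0, g2=0, g3=0, g4=1 → 1 — eliminated
Only g3 stuck-at-1 reproduces the observed 0.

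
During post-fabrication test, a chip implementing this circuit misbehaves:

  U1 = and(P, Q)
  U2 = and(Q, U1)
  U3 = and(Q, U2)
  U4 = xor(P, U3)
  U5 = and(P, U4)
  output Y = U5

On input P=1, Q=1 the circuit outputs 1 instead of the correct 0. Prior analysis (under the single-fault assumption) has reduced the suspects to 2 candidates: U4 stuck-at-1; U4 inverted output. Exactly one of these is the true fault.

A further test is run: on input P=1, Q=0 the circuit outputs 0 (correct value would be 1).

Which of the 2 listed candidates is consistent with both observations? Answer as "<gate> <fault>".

U4 inverted output

Evaluate each candidate on input P=1, Q=0:
  U4 stuck-at-1: U1=0, U2=0, U3=0, U4=1 [stuck-at-1], U5=1 → 1 — eliminated
  U4 inverted output: U1=0, U2=0, U3=0, U4=0 [inverted output], U5=0 → 0 — matches
Only U4 inverted output reproduces the observed 0.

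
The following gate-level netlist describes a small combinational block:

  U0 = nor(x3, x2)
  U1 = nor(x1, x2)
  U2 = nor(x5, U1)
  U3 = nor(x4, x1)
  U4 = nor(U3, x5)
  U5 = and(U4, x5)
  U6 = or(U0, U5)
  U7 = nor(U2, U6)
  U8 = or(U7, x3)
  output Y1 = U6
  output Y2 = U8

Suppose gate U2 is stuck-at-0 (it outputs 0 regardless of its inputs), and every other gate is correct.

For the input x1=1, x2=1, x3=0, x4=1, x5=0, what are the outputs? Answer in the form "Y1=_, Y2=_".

Y1=0, Y2=1

Propagate with U2 forced: U0=0, U1=0, U2=0 [stuck-at-0], U3=0, U4=1, U5=0, U6=0, U7=1, U8=1.
So the outputs are Y1=0, Y2=1. (Without the fault they would be Y1=0, Y2=0.)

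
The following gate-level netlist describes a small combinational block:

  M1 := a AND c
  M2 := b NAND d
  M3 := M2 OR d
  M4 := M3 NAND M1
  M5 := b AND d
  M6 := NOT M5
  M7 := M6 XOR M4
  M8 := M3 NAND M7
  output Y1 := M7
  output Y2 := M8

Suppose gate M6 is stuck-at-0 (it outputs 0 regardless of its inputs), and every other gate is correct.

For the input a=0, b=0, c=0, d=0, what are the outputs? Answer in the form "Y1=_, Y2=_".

Y1=1, Y2=0

Propagate with M6 forced: M1=0, M2=1, M3=1, M4=1, M5=0, M6=0 [stuck-at-0], M7=1, M8=0.
So the outputs are Y1=1, Y2=0. (Without the fault they would be Y1=0, Y2=1.)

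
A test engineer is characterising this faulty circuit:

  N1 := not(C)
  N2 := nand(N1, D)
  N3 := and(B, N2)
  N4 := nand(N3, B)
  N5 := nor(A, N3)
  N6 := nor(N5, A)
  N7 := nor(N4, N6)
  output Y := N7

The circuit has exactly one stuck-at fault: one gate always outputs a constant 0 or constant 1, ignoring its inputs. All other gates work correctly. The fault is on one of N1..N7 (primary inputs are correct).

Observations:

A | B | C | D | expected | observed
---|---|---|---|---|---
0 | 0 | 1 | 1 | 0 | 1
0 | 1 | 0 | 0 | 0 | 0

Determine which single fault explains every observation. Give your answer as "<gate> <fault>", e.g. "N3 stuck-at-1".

Fault-free values for test 1 (A=0, B=0, C=1, D=1): N1=0, N2=1, N3=0, N4=1, N5=1, N6=0, N7=0, giving Y=0. Observed 1.
Test 1: faults giving observed 1 are {N4 stuck-at-0, N7 stuck-at-1}.
Test 2 (A=0, B=1, C=0, D=0): fault-free N1=1, N2=1, N3=1, N4=0, N5=0, N6=1, N7=0 → 0; observed 0. Eliminates N7 stuck-at-1.
Only N4 stuck-at-0 is consistent with every test.

N4 stuck-at-0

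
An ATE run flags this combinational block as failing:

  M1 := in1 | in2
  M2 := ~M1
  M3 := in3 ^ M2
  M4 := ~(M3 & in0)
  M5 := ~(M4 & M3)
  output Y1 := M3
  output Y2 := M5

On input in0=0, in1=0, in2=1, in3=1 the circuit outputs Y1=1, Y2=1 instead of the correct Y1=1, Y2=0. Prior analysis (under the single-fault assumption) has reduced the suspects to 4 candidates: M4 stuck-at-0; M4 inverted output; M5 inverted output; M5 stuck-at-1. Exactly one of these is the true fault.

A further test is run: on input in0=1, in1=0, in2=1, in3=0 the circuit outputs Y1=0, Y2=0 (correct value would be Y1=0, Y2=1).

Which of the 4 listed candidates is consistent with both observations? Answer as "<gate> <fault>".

Evaluate each candidate on input in0=1, in1=0, in2=1, in3=0:
  M4 stuck-at-0: M1=1, M2=0, M3=0, M4=0 [stuck-at-0], M5=1 → Y1=0, Y2=1 — eliminated
  M4 inverted output: M1=1, M2=0, M3=0, M4=0 [inverted output], M5=1 → Y1=0, Y2=1 — eliminated
  M5 inverted output: M1=1, M2=0, M3=0, M4=1, M5=0 [inverted output] → Y1=0, Y2=0 — matches
  M5 stuck-at-1: M1=1, M2=0, M3=0, M4=1, M5=1 [stuck-at-1] → Y1=0, Y2=1 — eliminated
Only M5 inverted output reproduces the observed Y1=0, Y2=0.

M5 inverted output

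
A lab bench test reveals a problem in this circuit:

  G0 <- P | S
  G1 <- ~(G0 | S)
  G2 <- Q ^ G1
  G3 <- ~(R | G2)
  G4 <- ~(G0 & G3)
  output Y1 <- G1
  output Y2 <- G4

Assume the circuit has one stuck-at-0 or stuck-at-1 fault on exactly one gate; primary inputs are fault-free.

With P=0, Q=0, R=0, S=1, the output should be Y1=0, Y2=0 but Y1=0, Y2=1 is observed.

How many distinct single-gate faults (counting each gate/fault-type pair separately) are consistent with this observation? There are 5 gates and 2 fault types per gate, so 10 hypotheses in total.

4

Fault-free: G0=1, G1=0, G2=0, G3=1, G4=0 → Y1=0, Y2=0. Observed Y1=0, Y2=1.
  G0 stuck-at-0: output Y1=0, Y2=1 ✓
  G0 stuck-at-1: output Y1=0, Y2=0 ✗
  G1 stuck-at-0: output Y1=0, Y2=0 ✗
  G1 stuck-at-1: output Y1=1, Y2=1 ✗
  G2 stuck-at-0: output Y1=0, Y2=0 ✗
  G2 stuck-at-1: output Y1=0, Y2=1 ✓
  G3 stuck-at-0: output Y1=0, Y2=1 ✓
  G3 stuck-at-1: output Y1=0, Y2=0 ✗
  G4 stuck-at-0: output Y1=0, Y2=0 ✗
  G4 stuck-at-1: output Y1=0, Y2=1 ✓
Consistent faults: {G0 stuck-at-0, G2 stuck-at-1, G3 stuck-at-0, G4 stuck-at-1} — 4 in all.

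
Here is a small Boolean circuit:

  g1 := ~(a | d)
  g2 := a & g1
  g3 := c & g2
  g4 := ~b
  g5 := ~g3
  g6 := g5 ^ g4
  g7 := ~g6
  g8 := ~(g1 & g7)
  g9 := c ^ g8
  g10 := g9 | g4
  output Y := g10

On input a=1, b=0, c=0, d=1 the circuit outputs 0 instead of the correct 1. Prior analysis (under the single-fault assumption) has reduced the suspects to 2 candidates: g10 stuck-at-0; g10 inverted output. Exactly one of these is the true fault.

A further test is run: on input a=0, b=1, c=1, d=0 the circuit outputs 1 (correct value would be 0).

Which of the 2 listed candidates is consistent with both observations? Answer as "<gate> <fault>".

Evaluate each candidate on input a=0, b=1, c=1, d=0:
  g10 stuck-at-0: g1=1, g2=0, g3=0, g4=0, g5=1, g6=1, g7=0, g8=1, g9=0, g10=0 [stuck-at-0] → 0 — eliminated
  g10 inverted output: g1=1, g2=0, g3=0, g4=0, g5=1, g6=1, g7=0, g8=1, g9=0, g10=1 [inverted output] → 1 — matches
Only g10 inverted output reproduces the observed 1.

g10 inverted output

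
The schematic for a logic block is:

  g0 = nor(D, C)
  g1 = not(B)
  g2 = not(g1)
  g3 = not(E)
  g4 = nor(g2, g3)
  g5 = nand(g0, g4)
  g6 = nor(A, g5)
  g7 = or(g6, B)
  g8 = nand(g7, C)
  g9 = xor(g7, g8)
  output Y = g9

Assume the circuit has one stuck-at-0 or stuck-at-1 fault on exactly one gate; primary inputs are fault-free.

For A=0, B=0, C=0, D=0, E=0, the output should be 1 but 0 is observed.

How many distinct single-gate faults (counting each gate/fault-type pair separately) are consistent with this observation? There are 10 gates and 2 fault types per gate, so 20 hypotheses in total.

Fault-free: g0=1, g1=1, g2=0, g3=1, g4=0, g5=1, g6=0, g7=0, g8=1, g9=1 → 1. Observed 0.
  g0: none of the 2 fault types match ✗
  g1: none of the 2 fault types match ✗
  g2: none of the 2 fault types match ✗
  g3: stuck-at-0 ✓; others ✗
  g4: stuck-at-1 ✓; others ✗
  g5: stuck-at-0 ✓; others ✗
  g6: stuck-at-1 ✓; others ✗
  g7: stuck-at-1 ✓; others ✗
  g8: stuck-at-0 ✓; others ✗
  g9: stuck-at-0 ✓; others ✗
Consistent faults: {g3 stuck-at-0, g4 stuck-at-1, g5 stuck-at-0, g6 stuck-at-1, g7 stuck-at-1, g8 stuck-at-0, g9 stuck-at-0} — 7 in all.

7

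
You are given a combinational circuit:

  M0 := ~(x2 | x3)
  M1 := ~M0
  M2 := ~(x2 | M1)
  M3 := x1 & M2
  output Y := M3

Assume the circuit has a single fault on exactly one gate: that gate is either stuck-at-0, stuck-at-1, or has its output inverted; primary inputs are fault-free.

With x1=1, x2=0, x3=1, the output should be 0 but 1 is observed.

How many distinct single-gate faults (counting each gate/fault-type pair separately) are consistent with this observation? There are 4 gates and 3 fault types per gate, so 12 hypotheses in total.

Fault-free: M0=0, M1=1, M2=0, M3=0 → 0. Observed 1.
  M0 stuck-at-0: output 0 ✗
  M0 stuck-at-1: output 1 ✓
  M0 inverted output: output 1 ✓
  M1 stuck-at-0: output 1 ✓
  M1 stuck-at-1: output 0 ✗
  M1 inverted output: output 1 ✓
  M2 stuck-at-0: output 0 ✗
  M2 stuck-at-1: output 1 ✓
  M2 inverted output: output 1 ✓
  M3 stuck-at-0: output 0 ✗
  M3 stuck-at-1: output 1 ✓
  M3 inverted output: output 1 ✓
Consistent faults: {M0 stuck-at-1, M0 inverted output, M1 stuck-at-0, M1 inverted output, M2 stuck-at-1, M2 inverted output, M3 stuck-at-1, M3 inverted output} — 8 in all.

8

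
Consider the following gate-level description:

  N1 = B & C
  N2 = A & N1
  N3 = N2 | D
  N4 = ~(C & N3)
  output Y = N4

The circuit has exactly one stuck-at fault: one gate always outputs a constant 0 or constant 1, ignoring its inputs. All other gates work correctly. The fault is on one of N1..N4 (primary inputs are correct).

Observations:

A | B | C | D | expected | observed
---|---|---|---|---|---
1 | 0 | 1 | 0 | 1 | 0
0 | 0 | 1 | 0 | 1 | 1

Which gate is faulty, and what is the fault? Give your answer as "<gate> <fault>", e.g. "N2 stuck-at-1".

N1 stuck-at-1

Fault-free values for test 1 (A=1, B=0, C=1, D=0): N1=0, N2=0, N3=0, N4=1, giving Y=1. Observed 0.
Test 1: faults giving observed 0 are {N1 stuck-at-1, N2 stuck-at-1, N3 stuck-at-1, N4 stuck-at-0}.
Test 2 (A=0, B=0, C=1, D=0): fault-free N1=0, N2=0, N3=0, N4=1 → 1; observed 1. Eliminates N2 stuck-at-1, N3 stuck-at-1, N4 stuck-at-0.
Only N1 stuck-at-1 is consistent with every test.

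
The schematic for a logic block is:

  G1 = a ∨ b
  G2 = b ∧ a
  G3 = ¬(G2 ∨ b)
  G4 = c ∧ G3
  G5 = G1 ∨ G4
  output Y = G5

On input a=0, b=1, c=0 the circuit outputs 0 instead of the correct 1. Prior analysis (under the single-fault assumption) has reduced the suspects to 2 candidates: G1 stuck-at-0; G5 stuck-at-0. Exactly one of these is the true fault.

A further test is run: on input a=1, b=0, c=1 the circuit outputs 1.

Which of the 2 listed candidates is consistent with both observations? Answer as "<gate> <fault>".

G1 stuck-at-0

Evaluate each candidate on input a=1, b=0, c=1:
  G1 stuck-at-0: G1=0 [stuck-at-0], G2=0, G3=1, G4=1, G5=1 → 1 — matches
  G5 stuck-at-0: G1=1, G2=0, G3=1, G4=1, G5=0 [stuck-at-0] → 0 — eliminated
Only G1 stuck-at-0 reproduces the observed 1.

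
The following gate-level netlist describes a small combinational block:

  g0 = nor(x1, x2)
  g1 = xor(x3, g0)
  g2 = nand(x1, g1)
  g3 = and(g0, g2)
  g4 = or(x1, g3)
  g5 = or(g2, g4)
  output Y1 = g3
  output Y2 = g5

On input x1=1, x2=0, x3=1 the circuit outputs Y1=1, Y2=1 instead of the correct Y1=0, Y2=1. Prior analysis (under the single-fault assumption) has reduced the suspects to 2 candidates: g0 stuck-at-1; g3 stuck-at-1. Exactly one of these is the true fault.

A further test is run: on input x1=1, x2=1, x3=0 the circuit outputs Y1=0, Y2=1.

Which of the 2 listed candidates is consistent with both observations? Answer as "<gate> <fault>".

Evaluate each candidate on input x1=1, x2=1, x3=0:
  g0 stuck-at-1: g0=1 [stuck-at-1], g1=1, g2=0, g3=0, g4=1, g5=1 → Y1=0, Y2=1 — matches
  g3 stuck-at-1: g0=0, g1=0, g2=1, g3=1 [stuck-at-1], g4=1, g5=1 → Y1=1, Y2=1 — eliminated
Only g0 stuck-at-1 reproduces the observed Y1=0, Y2=1.

g0 stuck-at-1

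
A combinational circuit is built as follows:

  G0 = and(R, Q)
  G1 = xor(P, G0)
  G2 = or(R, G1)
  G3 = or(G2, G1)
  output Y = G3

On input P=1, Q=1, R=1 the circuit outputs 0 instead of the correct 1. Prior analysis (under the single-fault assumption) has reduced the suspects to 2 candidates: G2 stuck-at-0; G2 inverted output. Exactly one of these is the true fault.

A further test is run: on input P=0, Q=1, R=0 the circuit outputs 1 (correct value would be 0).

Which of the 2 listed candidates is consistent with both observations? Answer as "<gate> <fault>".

G2 inverted output

Evaluate each candidate on input P=0, Q=1, R=0:
  G2 stuck-at-0: G0=0, G1=0, G2=0 [stuck-at-0], G3=0 → 0 — eliminated
  G2 inverted output: G0=0, G1=0, G2=1 [inverted output], G3=1 → 1 — matches
Only G2 inverted output reproduces the observed 1.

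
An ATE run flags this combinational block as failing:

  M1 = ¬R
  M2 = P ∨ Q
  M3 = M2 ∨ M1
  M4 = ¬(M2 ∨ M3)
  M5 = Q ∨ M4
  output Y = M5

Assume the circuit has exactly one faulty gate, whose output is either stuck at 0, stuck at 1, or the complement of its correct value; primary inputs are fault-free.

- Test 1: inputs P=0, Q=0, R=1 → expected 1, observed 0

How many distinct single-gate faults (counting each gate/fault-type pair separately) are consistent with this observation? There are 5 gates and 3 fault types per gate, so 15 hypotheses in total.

Fault-free: M1=0, M2=0, M3=0, M4=1, M5=1 → 1. Observed 0.
  M1: stuck-at-1, inverted output ✓; others ✗
  M2: stuck-at-1, inverted output ✓; others ✗
  M3: stuck-at-1, inverted output ✓; others ✗
  M4: stuck-at-0, inverted output ✓; others ✗
  M5: stuck-at-0, inverted output ✓; others ✗
Consistent faults: {M1 stuck-at-1, M1 inverted output, M2 stuck-at-1, M2 inverted output, M3 stuck-at-1, M3 inverted output, M4 stuck-at-0, M4 inverted output, M5 stuck-at-0, M5 inverted output} — 10 in all.

10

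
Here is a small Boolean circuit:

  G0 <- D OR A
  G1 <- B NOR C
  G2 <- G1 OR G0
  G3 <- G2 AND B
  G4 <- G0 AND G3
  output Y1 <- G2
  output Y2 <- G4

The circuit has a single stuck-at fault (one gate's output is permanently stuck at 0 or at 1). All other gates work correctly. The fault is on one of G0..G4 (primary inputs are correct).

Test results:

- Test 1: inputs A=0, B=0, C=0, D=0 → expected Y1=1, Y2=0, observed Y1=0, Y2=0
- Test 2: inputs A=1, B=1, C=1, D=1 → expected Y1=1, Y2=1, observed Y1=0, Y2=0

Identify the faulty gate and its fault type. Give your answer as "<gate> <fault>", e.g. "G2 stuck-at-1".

Fault-free values for test 1 (A=0, B=0, C=0, D=0): G0=0, G1=1, G2=1, G3=0, G4=0, giving Y1=1, Y2=0. Observed Y1=0, Y2=0.
Test 1: faults giving observed Y1=0, Y2=0 are {G1 stuck-at-0, G2 stuck-at-0}.
Test 2 (A=1, B=1, C=1, D=1): fault-free G0=1, G1=0, G2=1, G3=1, G4=1 → Y1=1, Y2=1; observed Y1=0, Y2=0. Eliminates G1 stuck-at-0.
Only G2 stuck-at-0 is consistent with every test.

G2 stuck-at-0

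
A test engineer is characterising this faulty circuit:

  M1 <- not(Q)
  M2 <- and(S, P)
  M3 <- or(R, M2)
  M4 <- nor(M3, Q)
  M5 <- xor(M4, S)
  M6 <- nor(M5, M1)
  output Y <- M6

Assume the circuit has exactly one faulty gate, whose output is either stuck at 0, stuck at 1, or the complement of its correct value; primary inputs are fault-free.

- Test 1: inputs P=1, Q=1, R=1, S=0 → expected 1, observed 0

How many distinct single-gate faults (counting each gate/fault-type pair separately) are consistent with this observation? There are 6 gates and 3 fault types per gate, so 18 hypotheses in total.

Fault-free: M1=0, M2=0, M3=1, M4=0, M5=0, M6=1 → 1. Observed 0.
  M1: stuck-at-1, inverted output ✓; others ✗
  M2: none of the 3 fault types match ✗
  M3: none of the 3 fault types match ✗
  M4: stuck-at-1, inverted output ✓; others ✗
  M5: stuck-at-1, inverted output ✓; others ✗
  M6: stuck-at-0, inverted output ✓; others ✗
Consistent faults: {M1 stuck-at-1, M1 inverted output, M4 stuck-at-1, M4 inverted output, M5 stuck-at-1, M5 inverted output, M6 stuck-at-0, M6 inverted output} — 8 in all.

8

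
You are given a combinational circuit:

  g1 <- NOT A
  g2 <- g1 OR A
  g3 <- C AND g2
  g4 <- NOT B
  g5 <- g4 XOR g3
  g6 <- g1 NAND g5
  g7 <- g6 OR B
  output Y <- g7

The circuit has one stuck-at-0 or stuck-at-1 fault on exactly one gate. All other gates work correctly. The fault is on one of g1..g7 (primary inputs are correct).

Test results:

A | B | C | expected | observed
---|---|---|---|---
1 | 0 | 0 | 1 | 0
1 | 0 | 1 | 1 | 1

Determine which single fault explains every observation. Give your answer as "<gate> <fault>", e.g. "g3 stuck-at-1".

g1 stuck-at-1

Fault-free values for test 1 (A=1, B=0, C=0): g1=0, g2=1, g3=0, g4=1, g5=1, g6=1, g7=1, giving Y=1. Observed 0.
Test 1: faults giving observed 0 are {g1 stuck-at-1, g6 stuck-at-0, g7 stuck-at-0}.
Test 2 (A=1, B=0, C=1): fault-free g1=0, g2=1, g3=1, g4=1, g5=0, g6=1, g7=1 → 1; observed 1. Eliminates g6 stuck-at-0, g7 stuck-at-0.
Only g1 stuck-at-1 is consistent with every test.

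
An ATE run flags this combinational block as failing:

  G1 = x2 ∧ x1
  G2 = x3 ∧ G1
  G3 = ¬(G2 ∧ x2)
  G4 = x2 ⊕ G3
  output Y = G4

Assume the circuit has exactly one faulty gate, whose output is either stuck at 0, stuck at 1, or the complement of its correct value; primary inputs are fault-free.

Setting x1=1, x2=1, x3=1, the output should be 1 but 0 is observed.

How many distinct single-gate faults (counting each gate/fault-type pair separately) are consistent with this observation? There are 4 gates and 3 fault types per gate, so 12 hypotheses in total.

Fault-free: G1=1, G2=1, G3=0, G4=1 → 1. Observed 0.
  G1 stuck-at-0: output 0 ✓
  G1 stuck-at-1: output 1 ✗
  G1 inverted output: output 0 ✓
  G2 stuck-at-0: output 0 ✓
  G2 stuck-at-1: output 1 ✗
  G2 inverted output: output 0 ✓
  G3 stuck-at-0: output 1 ✗
  G3 stuck-at-1: output 0 ✓
  G3 inverted output: output 0 ✓
  G4 stuck-at-0: output 0 ✓
  G4 stuck-at-1: output 1 ✗
  G4 inverted output: output 0 ✓
Consistent faults: {G1 stuck-at-0, G1 inverted output, G2 stuck-at-0, G2 inverted output, G3 stuck-at-1, G3 inverted output, G4 stuck-at-0, G4 inverted output} — 8 in all.

8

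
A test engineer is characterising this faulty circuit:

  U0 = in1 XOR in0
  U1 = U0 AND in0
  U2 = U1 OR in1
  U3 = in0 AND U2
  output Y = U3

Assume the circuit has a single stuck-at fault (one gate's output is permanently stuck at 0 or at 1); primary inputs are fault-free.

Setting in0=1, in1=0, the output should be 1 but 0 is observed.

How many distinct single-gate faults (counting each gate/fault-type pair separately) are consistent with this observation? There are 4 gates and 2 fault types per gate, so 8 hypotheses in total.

Fault-free: U0=1, U1=1, U2=1, U3=1 → 1. Observed 0.
  U0 stuck-at-0: output 0 ✓
  U0 stuck-at-1: output 1 ✗
  U1 stuck-at-0: output 0 ✓
  U1 stuck-at-1: output 1 ✗
  U2 stuck-at-0: output 0 ✓
  U2 stuck-at-1: output 1 ✗
  U3 stuck-at-0: output 0 ✓
  U3 stuck-at-1: output 1 ✗
Consistent faults: {U0 stuck-at-0, U1 stuck-at-0, U2 stuck-at-0, U3 stuck-at-0} — 4 in all.

4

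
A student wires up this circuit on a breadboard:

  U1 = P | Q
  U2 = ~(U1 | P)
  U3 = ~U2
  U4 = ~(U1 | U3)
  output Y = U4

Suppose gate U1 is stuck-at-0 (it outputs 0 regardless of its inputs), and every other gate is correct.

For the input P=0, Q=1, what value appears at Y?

Propagate with U1 forced: U1=0 [stuck-at-0], U2=1, U3=0, U4=1.
So Y = 1. (Without the fault it would be 0.)

1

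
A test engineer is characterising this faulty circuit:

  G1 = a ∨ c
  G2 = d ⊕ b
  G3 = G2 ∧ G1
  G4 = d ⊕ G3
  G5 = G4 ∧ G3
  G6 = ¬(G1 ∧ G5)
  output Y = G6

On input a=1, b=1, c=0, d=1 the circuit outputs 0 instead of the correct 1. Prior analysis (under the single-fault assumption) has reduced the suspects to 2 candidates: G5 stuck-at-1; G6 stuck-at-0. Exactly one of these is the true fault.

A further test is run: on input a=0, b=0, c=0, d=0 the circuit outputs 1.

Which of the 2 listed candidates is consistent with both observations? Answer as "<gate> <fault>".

G5 stuck-at-1

Evaluate each candidate on input a=0, b=0, c=0, d=0:
  G5 stuck-at-1: G1=0, G2=0, G3=0, G4=0, G5=1 [stuck-at-1], G6=1 → 1 — matches
  G6 stuck-at-0: G1=0, G2=0, G3=0, G4=0, G5=0, G6=0 [stuck-at-0] → 0 — eliminated
Only G5 stuck-at-1 reproduces the observed 1.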